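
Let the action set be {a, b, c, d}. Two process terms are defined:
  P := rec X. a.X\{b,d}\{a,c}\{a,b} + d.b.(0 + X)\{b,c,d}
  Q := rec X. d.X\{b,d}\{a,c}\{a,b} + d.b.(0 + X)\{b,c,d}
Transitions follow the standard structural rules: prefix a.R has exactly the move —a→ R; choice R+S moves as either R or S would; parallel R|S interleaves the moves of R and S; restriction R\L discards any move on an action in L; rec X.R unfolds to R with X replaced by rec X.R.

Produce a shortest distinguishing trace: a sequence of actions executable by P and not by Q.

a

P's transition system — 5 states:
  s0 = rec X. a.X\{b,d}\{a,c}\{a,b} + d.b.(0 + X)\{b,c,d} → -a-> s1, -d-> s2
  s1 = (rec X. a.X\{b,d}\{a,c}\{a,b} + d.b.(0 + X)\{b,c,d})\{b,d}\{a,c}\{a,b} → deadlocked
  s2 = b.(0 + (rec X. a.X\{b,d}\{a,c}\{a,b} + d.b.(0 + X)\{b,c,d}))\{b,c,d} → -b-> s3
  s3 = (0 + (rec X. a.X\{b,d}\{a,c}\{a,b} + d.b.(0 + X)\{b,c,d}))\{b,c,d} → -a-> s4
  s4 = (rec X. a.X\{b,d}\{a,c}\{a,b} + d.b.(0 + X)\{b,c,d})\{b,d}\{a,c}\{a,b}\{b,c,d} → deadlocked
Q's transition system — 4 states:
  t0 = rec X. d.X\{b,d}\{a,c}\{a,b} + d.b.(0 + X)\{b,c,d} → -d-> t1, -d-> t2
  t1 = (rec X. d.X\{b,d}\{a,c}\{a,b} + d.b.(0 + X)\{b,c,d})\{b,d}\{a,c}\{a,b} → deadlocked
  t2 = b.(0 + (rec X. d.X\{b,d}\{a,c}\{a,b} + d.b.(0 + X)\{b,c,d}))\{b,c,d} → -b-> t3
  t3 = (0 + (rec X. d.X\{b,d}\{a,c}\{a,b} + d.b.(0 + X)\{b,c,d}))\{b,c,d} → deadlocked
Executing a from P (initial set {s0}):
  [1] a ⇒ {s1}
  ✓ P
Executing a from Q (initial set {t0}):
  [1] a ⇒ ∅ (Q stuck)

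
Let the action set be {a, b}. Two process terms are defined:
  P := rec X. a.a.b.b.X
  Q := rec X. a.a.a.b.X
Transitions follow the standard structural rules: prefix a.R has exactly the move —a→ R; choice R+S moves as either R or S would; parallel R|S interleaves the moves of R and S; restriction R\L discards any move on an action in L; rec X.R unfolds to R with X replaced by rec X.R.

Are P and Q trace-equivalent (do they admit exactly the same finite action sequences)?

LTS(P): 4 reachable states
  u0 = rec X. a.a.b.b.X ⊢ -a-> u1
  u1 = a.b.b.(rec X. a.a.b.b.X) ⊢ -a-> u2
  u2 = b.b.(rec X. a.a.b.b.X) ⊢ -b-> u3
  u3 = b.(rec X. a.a.b.b.X) ⊢ -b-> u0
LTS(Q): 4 reachable states
  v0 = rec X. a.a.a.b.X ⊢ -a-> v1
  v1 = a.a.b.(rec X. a.a.a.b.X) ⊢ -a-> v2
  v2 = a.b.(rec X. a.a.a.b.X) ⊢ -a-> v3
  v3 = b.(rec X. a.a.a.b.X) ⊢ -b-> v0
Executing aab from P (initial set {u0}):
  [1] a ⇒ {u1}
  [2] a ⇒ {u2}
  [3] b ⇒ {u3}
  P completes σ.
Executing aab from Q (initial set {v0}):
  [1] a ⇒ {v1}
  [2] a ⇒ {v2}
  [3] b ⇒ ∅  — Q cannot continue

trace-distinct — witness ⟨aab⟩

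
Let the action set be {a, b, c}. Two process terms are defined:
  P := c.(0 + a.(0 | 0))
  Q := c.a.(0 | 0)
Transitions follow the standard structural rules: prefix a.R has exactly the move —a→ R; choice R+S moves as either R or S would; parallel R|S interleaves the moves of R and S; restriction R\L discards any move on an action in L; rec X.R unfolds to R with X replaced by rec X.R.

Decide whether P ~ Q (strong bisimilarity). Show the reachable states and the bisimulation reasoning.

P ~ Q

Reachable graph of P (3 states):
  s0 = c.(0 + a.(0 | 0)) has moves ··c··> s1
  s1 = 0 + a.(0 | 0) has moves ··a··> s2
  s2 = 0 | 0 has moves ·
Reachable graph of Q (3 states):
  t0 = c.a.(0 | 0) has moves ··c··> t1
  t1 = a.(0 | 0) has moves ··a··> t2
  t2 = 0 | 0 has moves ·
Coarsest stable partition (strong bisimilarity classes):
  B0 = {s0, t0}
  B1 = {s1, t1}
  B2 = {s2, t2}
s0 ∈ B0, t0 ∈ B0 → same block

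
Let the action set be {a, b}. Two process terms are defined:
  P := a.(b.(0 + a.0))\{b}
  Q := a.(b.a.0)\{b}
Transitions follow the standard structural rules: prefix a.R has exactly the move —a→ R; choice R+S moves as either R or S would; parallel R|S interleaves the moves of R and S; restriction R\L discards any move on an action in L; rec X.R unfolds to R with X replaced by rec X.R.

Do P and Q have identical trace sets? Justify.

P's transition system — 2 states:
  p0 = a.(b.(0 + a.0))\{b} :: ··a··> p1
  p1 = (b.(0 + a.0))\{b} :: ·
Q's transition system — 2 states:
  q0 = a.(b.a.0)\{b} :: ··a··> q1
  q1 = (b.a.0)\{b} :: ·
Partition-refinement fixed point:
  B0 = {p0, q0}
  B1 = {p1, q1}
p0 ∈ B0, q0 ∈ B0 → same block
Bisimilar ⇒ trace-equivalent.

YES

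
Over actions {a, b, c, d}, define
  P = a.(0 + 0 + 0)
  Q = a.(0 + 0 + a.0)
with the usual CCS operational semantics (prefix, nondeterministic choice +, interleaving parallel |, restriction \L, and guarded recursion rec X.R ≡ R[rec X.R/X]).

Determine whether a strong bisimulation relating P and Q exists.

Reachable graph of P (2 states):
  m0 = a.(0 + 0 + 0) → -a-> m1
  m1 = 0 + 0 + 0 → (no moves)
Reachable graph of Q (3 states):
  n0 = a.(0 + 0 + a.0) → -a-> n1
  n1 = 0 + 0 + a.0 → -a-> n2
  n2 = 0 → (no moves)
Partition-refinement fixed point:
  B0 = {m0, n1}
  B1 = {m1, n2}
  B2 = {n0}
m0 ∈ B0, n0 ∈ B2 → different blocks

P ≁ Q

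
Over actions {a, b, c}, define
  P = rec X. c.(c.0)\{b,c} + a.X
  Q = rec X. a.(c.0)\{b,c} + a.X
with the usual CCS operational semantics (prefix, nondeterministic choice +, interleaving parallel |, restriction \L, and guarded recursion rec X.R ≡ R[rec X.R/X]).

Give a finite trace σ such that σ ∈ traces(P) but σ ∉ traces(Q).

P's transition system — 2 states:
  s0 = rec X. c.(c.0)\{b,c} + a.X → ··a··> s0, ··c··> s1
  s1 = (c.0)\{b,c} → stopped
Q's transition system — 2 states:
  t0 = rec X. a.(c.0)\{b,c} + a.X → ··a··> t0, ··a··> t1
  t1 = (c.0)\{b,c} → stopped
Executing c from P (initial set {s0}):
  step 1 (c): {s1}
  ✓ P
Executing c from Q (initial set {t0}):
  step 1 (c): ∅ (Q stuck)

c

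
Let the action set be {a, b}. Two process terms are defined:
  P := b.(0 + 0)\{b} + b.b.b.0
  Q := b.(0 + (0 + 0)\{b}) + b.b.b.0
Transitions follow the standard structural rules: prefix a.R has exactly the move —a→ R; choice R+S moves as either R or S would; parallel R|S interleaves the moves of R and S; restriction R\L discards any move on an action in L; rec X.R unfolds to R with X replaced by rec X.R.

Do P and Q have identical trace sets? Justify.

traces(P) = traces(Q)

Reachable graph of P (5 states):
  p0 = b.(0 + 0)\{b} + b.b.b.0 :: —b→ p1, —b→ p2
  p1 = (0 + 0)\{b} :: ·
  p2 = b.b.0 :: —b→ p3
  p3 = b.0 :: —b→ p4
  p4 = 0 :: ·
Reachable graph of Q (5 states):
  q0 = b.(0 + (0 + 0)\{b}) + b.b.b.0 :: —b→ q1, —b→ q2
  q1 = 0 + (0 + 0)\{b} :: ·
  q2 = b.b.0 :: —b→ q3
  q3 = b.0 :: —b→ q4
  q4 = 0 :: ·
Coarsest stable partition (strong bisimilarity classes):
  B0 = {p0, q0}
  B1 = {p1, p4, q1, q4}
  B2 = {p2, q2}
  B3 = {p3, q3}
p0 ∈ B0, q0 ∈ B0 → same block
Bisimilar ⇒ trace-equivalent.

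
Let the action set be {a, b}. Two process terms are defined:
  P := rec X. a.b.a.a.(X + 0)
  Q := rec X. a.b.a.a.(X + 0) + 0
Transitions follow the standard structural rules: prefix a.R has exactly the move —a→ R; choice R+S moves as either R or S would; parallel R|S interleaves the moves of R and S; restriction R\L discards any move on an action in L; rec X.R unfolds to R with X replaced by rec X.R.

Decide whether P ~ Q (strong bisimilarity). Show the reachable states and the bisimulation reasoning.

bisimilar

P's transition system — 5 states:
  m0 = rec X. a.b.a.a.(X + 0) → =a=> m1
  m1 = b.a.a.((rec X. a.b.a.a.(X + 0)) + 0) → =b=> m2
  m2 = a.a.((rec X. a.b.a.a.(X + 0)) + 0) → =a=> m3
  m3 = a.((rec X. a.b.a.a.(X + 0)) + 0) → =a=> m4
  m4 = (rec X. a.b.a.a.(X + 0)) + 0 → =a=> m1
Q's transition system — 5 states:
  n0 = rec X. a.b.a.a.(X + 0) + 0 → =a=> n1
  n1 = b.a.a.((rec X. a.b.a.a.(X + 0) + 0) + 0) → =b=> n2
  n2 = a.a.((rec X. a.b.a.a.(X + 0) + 0) + 0) → =a=> n3
  n3 = a.((rec X. a.b.a.a.(X + 0) + 0) + 0) → =a=> n4
  n4 = (rec X. a.b.a.a.(X + 0) + 0) + 0 → =a=> n1
Bisimilarity quotient blocks:
  B0 = {m0, m4, n0, n4}
  B1 = {m1, n1}
  B2 = {m2, n2}
  B3 = {m3, n3}
m0 ∈ B0, n0 ∈ B0 → same block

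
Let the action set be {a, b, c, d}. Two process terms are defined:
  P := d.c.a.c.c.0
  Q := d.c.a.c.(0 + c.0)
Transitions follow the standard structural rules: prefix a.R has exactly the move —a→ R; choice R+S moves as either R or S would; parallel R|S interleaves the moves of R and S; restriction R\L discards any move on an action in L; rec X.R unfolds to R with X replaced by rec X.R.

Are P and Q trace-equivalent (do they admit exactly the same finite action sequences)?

YES

Reachable graph of P (6 states):
  u0 = d.c.a.c.c.0 :: --d--▸ u1
  u1 = c.a.c.c.0 :: --c--▸ u2
  u2 = a.c.c.0 :: --a--▸ u3
  u3 = c.c.0 :: --c--▸ u4
  u4 = c.0 :: --c--▸ u5
  u5 = 0 :: ·
Reachable graph of Q (6 states):
  v0 = d.c.a.c.(0 + c.0) :: --d--▸ v1
  v1 = c.a.c.(0 + c.0) :: --c--▸ v2
  v2 = a.c.(0 + c.0) :: --a--▸ v3
  v3 = c.(0 + c.0) :: --c--▸ v4
  v4 = 0 + c.0 :: --c--▸ v5
  v5 = 0 :: ·
Coarsest stable partition (strong bisimilarity classes):
  B0 = {u0, v0}
  B1 = {u1, v1}
  B2 = {u2, v2}
  B3 = {u3, v3}
  B4 = {u4, v4}
  B5 = {u5, v5}
u0 ∈ B0, v0 ∈ B0 → same block
Bisimilar ⇒ trace-equivalent.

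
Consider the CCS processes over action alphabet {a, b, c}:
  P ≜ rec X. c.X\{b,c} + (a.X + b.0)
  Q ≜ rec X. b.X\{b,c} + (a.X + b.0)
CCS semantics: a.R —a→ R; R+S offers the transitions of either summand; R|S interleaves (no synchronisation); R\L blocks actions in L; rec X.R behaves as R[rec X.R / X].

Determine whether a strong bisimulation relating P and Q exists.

not bisimilar

LTS(P): 3 reachable states
  p0 = rec X. c.X\{b,c} + (a.X + b.0) → =a=> p0, =b=> p1, =c=> p2
  p1 = 0 → stopped
  p2 = (rec X. c.X\{b,c} + (a.X + b.0))\{b,c} → =a=> p2
LTS(Q): 3 reachable states
  q0 = rec X. b.X\{b,c} + (a.X + b.0) → =a=> q0, =b=> q1, =b=> q2
  q1 = (rec X. b.X\{b,c} + (a.X + b.0))\{b,c} → =a=> q1
  q2 = 0 → stopped
Coarsest stable partition (strong bisimilarity classes):
  B0 = {p0}
  B1 = {p1, q2}
  B2 = {p2, q1}
  B3 = {q0}
p0 ∈ B0, q0 ∈ B3 → different blocks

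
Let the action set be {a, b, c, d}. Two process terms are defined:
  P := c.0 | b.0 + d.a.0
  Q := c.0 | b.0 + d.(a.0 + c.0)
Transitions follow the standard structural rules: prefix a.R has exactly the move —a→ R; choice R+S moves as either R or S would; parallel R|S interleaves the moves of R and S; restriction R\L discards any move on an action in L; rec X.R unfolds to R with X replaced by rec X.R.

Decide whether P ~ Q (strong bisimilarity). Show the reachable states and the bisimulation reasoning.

P ≁ Q

Reachable graph of P (6 states):
  m0 = c.0 | b.0 + d.a.0 ⊢ ··b··> m1, ··c··> m2, ··d··> m3
  m1 = c.0 | 0 ⊢ ··c··> m4
  m2 = 0 | b.0 ⊢ ··b··> m4
  m3 = a.0 ⊢ ··a··> m5
  m4 = 0 | 0 ⊢ ∅
  m5 = 0 ⊢ ∅
Reachable graph of Q (6 states):
  n0 = c.0 | b.0 + d.(a.0 + c.0) ⊢ ··b··> n1, ··c··> n2, ··d··> n3
  n1 = c.0 | 0 ⊢ ··c··> n4
  n2 = 0 | b.0 ⊢ ··b··> n4
  n3 = a.0 + c.0 ⊢ ··a··> n5, ··c··> n5
  n4 = 0 | 0 ⊢ ∅
  n5 = 0 ⊢ ∅
Partition-refinement fixed point:
  B0 = {m0}
  B1 = {m3}
  B2 = {m4, m5, n4, n5}
  B3 = {m2, n2}
  B4 = {m1, n1}
  B5 = {n0}
  B6 = {n3}
m0 ∈ B0, n0 ∈ B5 → different blocks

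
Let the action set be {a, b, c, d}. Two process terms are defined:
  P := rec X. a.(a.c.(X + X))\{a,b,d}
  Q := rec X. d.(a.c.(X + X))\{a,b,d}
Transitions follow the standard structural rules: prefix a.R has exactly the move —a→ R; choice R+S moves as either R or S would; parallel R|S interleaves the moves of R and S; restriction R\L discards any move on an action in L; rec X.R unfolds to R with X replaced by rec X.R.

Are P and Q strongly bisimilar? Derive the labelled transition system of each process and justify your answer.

P ≁ Q

Reachable graph of P (2 states):
  p0 = rec X. a.(a.c.(X + X))\{a,b,d} has moves -a-> p1
  p1 = (a.c.((rec X. a.(a.c.(X + X))\{a,b,d}) + (rec X. a.(a.c.(X + X))\{a,b,d})))\{a,b,d} has moves deadlocked
Reachable graph of Q (2 states):
  q0 = rec X. d.(a.c.(X + X))\{a,b,d} has moves -d-> q1
  q1 = (a.c.((rec X. d.(a.c.(X + X))\{a,b,d}) + (rec X. d.(a.c.(X + X))\{a,b,d})))\{a,b,d} has moves deadlocked
Bisimilarity quotient blocks:
  B0 = {p0}
  B1 = {p1, q1}
  B2 = {q0}
p0 ∈ B0, q0 ∈ B2 → different blocks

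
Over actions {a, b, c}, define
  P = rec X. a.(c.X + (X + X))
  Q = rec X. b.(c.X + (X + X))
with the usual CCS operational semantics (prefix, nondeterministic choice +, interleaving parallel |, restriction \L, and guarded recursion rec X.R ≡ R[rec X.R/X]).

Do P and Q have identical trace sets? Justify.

trace-distinct — witness ⟨a⟩

Reachable graph of P (2 states):
  u0 = rec X. a.(c.X + (X + X)) ⊢ -a-> u1
  u1 = c.(rec X. a.(c.X + (X + X))) + ((rec X. a.(c.X + (X + X))) + (rec X. a.(c.X + (X + X)))) ⊢ -a-> u1, -c-> u0
Reachable graph of Q (2 states):
  v0 = rec X. b.(c.X + (X + X)) ⊢ -b-> v1
  v1 = c.(rec X. b.(c.X + (X + X))) + ((rec X. b.(c.X + (X + X))) + (rec X. b.(c.X + (X + X)))) ⊢ -b-> v1, -c-> v0
Executing a from P (initial set {u0}):
  after a @ step 1: {u1}
  ✓ P
Executing a from Q (initial set {v0}):
  after a @ step 1: ∅  — Q cannot continue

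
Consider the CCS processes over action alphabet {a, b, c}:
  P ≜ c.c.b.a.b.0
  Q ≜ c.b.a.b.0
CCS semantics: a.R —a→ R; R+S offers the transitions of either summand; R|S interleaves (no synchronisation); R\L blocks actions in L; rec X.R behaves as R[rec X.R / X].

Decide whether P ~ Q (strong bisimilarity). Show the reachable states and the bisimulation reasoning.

NO

Reachable graph of P (6 states):
  u0 = c.c.b.a.b.0 ⊢ --c--▸ u1
  u1 = c.b.a.b.0 ⊢ --c--▸ u2
  u2 = b.a.b.0 ⊢ --b--▸ u3
  u3 = a.b.0 ⊢ --a--▸ u4
  u4 = b.0 ⊢ --b--▸ u5
  u5 = 0 ⊢ ·
Reachable graph of Q (5 states):
  v0 = c.b.a.b.0 ⊢ --c--▸ v1
  v1 = b.a.b.0 ⊢ --b--▸ v2
  v2 = a.b.0 ⊢ --a--▸ v3
  v3 = b.0 ⊢ --b--▸ v4
  v4 = 0 ⊢ ·
Coarsest stable partition (strong bisimilarity classes):
  B0 = {u0}
  B1 = {u1, v0}
  B2 = {u2, v1}
  B3 = {u3, v2}
  B4 = {u4, v3}
  B5 = {u5, v4}
u0 ∈ B0, v0 ∈ B1 → different blocks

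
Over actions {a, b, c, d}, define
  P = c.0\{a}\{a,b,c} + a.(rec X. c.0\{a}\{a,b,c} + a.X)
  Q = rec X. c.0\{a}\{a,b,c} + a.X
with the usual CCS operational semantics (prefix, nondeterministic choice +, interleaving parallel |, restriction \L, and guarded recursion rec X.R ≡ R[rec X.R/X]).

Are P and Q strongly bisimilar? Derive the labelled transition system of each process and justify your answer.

Reachable graph of P (3 states):
  p0 = c.0\{a}\{a,b,c} + a.(rec X. c.0\{a}\{a,b,c} + a.X) → ··a··> p1, ··c··> p2
  p1 = rec X. c.0\{a}\{a,b,c} + a.X → ··a··> p1, ··c··> p2
  p2 = 0\{a}\{a,b,c} → (no moves)
Reachable graph of Q (2 states):
  q0 = rec X. c.0\{a}\{a,b,c} + a.X → ··a··> q0, ··c··> q1
  q1 = 0\{a}\{a,b,c} → (no moves)
Bisimilarity quotient blocks:
  B0 = {p0, p1, q0}
  B1 = {p2, q1}
p0 ∈ B0, q0 ∈ B0 → same block

YES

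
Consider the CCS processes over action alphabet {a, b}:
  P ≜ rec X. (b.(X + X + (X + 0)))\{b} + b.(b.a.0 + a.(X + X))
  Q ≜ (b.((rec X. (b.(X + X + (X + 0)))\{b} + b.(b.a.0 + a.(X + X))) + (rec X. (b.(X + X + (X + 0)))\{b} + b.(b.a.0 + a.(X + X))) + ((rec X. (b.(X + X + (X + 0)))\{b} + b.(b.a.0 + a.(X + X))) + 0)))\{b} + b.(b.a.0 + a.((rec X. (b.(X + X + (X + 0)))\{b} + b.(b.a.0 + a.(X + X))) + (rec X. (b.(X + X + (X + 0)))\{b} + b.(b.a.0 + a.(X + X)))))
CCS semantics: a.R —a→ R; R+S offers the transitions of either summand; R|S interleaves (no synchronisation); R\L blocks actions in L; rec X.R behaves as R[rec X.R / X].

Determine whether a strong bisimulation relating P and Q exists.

YES

P's transition system — 5 states:
  u0 = rec X. (b.(X + X + (X + 0)))\{b} + b.(b.a.0 + a.(X + X)) | —b→ u1
  u1 = b.a.0 + a.((rec X. (b.(X + X + (X + 0)))\{b} + b.(b.a.0 + a.(X + X))) + (rec X. (b.(X + X + (X + 0)))\{b} + b.(b.a.0 + a.(X + X)))) | —a→ u2, —b→ u3
  u2 = (rec X. (b.(X + X + (X + 0)))\{b} + b.(b.a.0 + a.(X + X))) + (rec X. (b.(X + X + (X + 0)))\{b} + b.(b.a.0 + a.(X + X))) | —b→ u1
  u3 = a.0 | —a→ u4
  u4 = 0 | stopped
Q's transition system — 5 states:
  v0 = (b.((rec X. (b.(X + X + (X + 0)))\{b} + b.(b.a.0 + a.(X + X))) + (rec X. (b.(X + X + (X + 0)))\{b} + b.(b.a.0 + a.(X + X))) + ((rec X. (b.(X + X + (X + 0)))\{b} + b.(b.a.0 + a.(X + X))) + 0)))\{b} + b.(b.a.0 + a.((rec X. (b.(X + X + (X + 0)))\{b} + b.(b.a.0 + a.(X + X))) + (rec X. (b.(X + X + (X + 0)))\{b} + b.(b.a.0 + a.(X + X))))) | —b→ v1
  v1 = b.a.0 + a.((rec X. (b.(X + X + (X + 0)))\{b} + b.(b.a.0 + a.(X + X))) + (rec X. (b.(X + X + (X + 0)))\{b} + b.(b.a.0 + a.(X + X)))) | —a→ v2, —b→ v3
  v2 = (rec X. (b.(X + X + (X + 0)))\{b} + b.(b.a.0 + a.(X + X))) + (rec X. (b.(X + X + (X + 0)))\{b} + b.(b.a.0 + a.(X + X))) | —b→ v1
  v3 = a.0 | —a→ v4
  v4 = 0 | stopped
Partition-refinement fixed point:
  B0 = {u0, u2, v0, v2}
  B1 = {u1, v1}
  B2 = {u3, v3}
  B3 = {u4, v4}
u0 ∈ B0, v0 ∈ B0 → same block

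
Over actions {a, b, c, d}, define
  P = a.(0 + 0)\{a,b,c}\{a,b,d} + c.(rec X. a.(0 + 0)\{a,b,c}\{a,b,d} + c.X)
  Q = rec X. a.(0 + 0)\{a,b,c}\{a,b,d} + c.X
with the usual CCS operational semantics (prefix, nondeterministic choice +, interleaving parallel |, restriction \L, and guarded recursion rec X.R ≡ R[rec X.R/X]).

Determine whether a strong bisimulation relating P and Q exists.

bisimilar

Reachable graph of P (3 states):
  s0 = a.(0 + 0)\{a,b,c}\{a,b,d} + c.(rec X. a.(0 + 0)\{a,b,c}\{a,b,d} + c.X) ⊢ --a--▸ s1, --c--▸ s2
  s1 = (0 + 0)\{a,b,c}\{a,b,d} ⊢ (no moves)
  s2 = rec X. a.(0 + 0)\{a,b,c}\{a,b,d} + c.X ⊢ --a--▸ s1, --c--▸ s2
Reachable graph of Q (2 states):
  t0 = rec X. a.(0 + 0)\{a,b,c}\{a,b,d} + c.X ⊢ --a--▸ t1, --c--▸ t0
  t1 = (0 + 0)\{a,b,c}\{a,b,d} ⊢ (no moves)
Bisimilarity quotient blocks:
  B0 = {s0, s2, t0}
  B1 = {s1, t1}
s0 ∈ B0, t0 ∈ B0 → same block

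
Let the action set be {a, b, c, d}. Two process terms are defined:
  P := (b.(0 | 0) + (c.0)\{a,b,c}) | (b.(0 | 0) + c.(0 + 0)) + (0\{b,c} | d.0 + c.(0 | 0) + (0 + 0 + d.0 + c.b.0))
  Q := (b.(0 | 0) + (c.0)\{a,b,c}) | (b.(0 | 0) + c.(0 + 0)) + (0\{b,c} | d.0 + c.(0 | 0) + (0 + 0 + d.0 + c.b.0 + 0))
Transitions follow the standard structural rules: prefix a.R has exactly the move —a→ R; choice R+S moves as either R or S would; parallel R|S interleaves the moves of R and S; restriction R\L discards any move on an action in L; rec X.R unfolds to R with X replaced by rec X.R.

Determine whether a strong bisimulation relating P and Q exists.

YES

Reachable graph of P (10 states):
  s0 = (b.(0 | 0) + (c.0)\{a,b,c}) | (b.(0 | 0) + c.(0 + 0)) + (0\{b,c} | d.0 + c.(0 | 0) + (0 + 0 + d.0 + c.b.0)) ⊢ ··b··> s1, ··b··> s2, ··c··> s3, ··c··> s4, ··c··> s5, ··d··> s6, ··d··> s7
  s1 = (b.(0 | 0) + (c.0)\{a,b,c}) | (0 | 0) ⊢ ··b··> s8
  s2 = 0 | 0 | (b.(0 | 0) + c.(0 + 0)) ⊢ ··b··> s8, ··c··> s9
  s3 = (b.(0 | 0) + (c.0)\{a,b,c}) | (0 + 0) ⊢ ··b··> s9
  s4 = 0 | 0 ⊢ ·
  s5 = b.0 ⊢ ··b··> s6
  s6 = 0 ⊢ ·
  s7 = 0\{b,c} | 0 ⊢ ·
  s8 = 0 | 0 | (0 | 0) ⊢ ·
  s9 = 0 | 0 | (0 + 0) ⊢ ·
Reachable graph of Q (10 states):
  t0 = (b.(0 | 0) + (c.0)\{a,b,c}) | (b.(0 | 0) + c.(0 + 0)) + (0\{b,c} | d.0 + c.(0 | 0) + (0 + 0 + d.0 + c.b.0 + 0)) ⊢ ··b··> t1, ··b··> t2, ··c··> t3, ··c··> t4, ··c··> t5, ··d··> t6, ··d··> t7
  t1 = (b.(0 | 0) + (c.0)\{a,b,c}) | (0 | 0) ⊢ ··b··> t8
  t2 = 0 | 0 | (b.(0 | 0) + c.(0 + 0)) ⊢ ··b··> t8, ··c··> t9
  t3 = (b.(0 | 0) + (c.0)\{a,b,c}) | (0 + 0) ⊢ ··b··> t9
  t4 = 0 | 0 ⊢ ·
  t5 = b.0 ⊢ ··b··> t6
  t6 = 0 ⊢ ·
  t7 = 0\{b,c} | 0 ⊢ ·
  t8 = 0 | 0 | (0 | 0) ⊢ ·
  t9 = 0 | 0 | (0 + 0) ⊢ ·
Partition-refinement fixed point:
  B0 = {s0, t0}
  B1 = {s1, s3, s5, t1, t3, t5}
  B2 = {s4, s6, s7, s8, s9, t4, t6, t7, t8, t9}
  B3 = {s2, t2}
s0 ∈ B0, t0 ∈ B0 → same block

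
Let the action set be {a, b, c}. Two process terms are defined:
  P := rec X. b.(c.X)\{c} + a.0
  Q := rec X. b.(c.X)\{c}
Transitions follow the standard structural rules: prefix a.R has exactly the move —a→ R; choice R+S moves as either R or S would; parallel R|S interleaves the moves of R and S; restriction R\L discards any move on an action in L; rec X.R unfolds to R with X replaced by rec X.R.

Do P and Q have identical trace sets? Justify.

NO — witness ⟨a⟩

Reachable graph of P (3 states):
  m0 = rec X. b.(c.X)\{c} + a.0 → —a→ m1, —b→ m2
  m1 = 0 → ·
  m2 = (c.(rec X. b.(c.X)\{c} + a.0))\{c} → ·
Reachable graph of Q (2 states):
  n0 = rec X. b.(c.X)\{c} → —b→ n1
  n1 = (c.(rec X. b.(c.X)\{c}))\{c} → ·
Trace ⟨a⟩ through P, begin at {m0}:
  step 1 (a): {m1}
  P completes σ.
Trace ⟨a⟩ through Q, begin at {n0}:
  step 1 (a): ∅ (Q stuck)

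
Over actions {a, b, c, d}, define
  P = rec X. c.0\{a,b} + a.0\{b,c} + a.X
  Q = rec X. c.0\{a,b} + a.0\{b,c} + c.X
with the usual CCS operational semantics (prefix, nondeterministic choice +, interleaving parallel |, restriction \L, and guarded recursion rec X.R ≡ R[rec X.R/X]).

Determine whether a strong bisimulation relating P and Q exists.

LTS(P): 3 reachable states
  u0 = rec X. c.0\{a,b} + a.0\{b,c} + a.X | ··a··> u0, ··a··> u1, ··c··> u2
  u1 = 0\{b,c} | deadlocked
  u2 = 0\{a,b} | deadlocked
LTS(Q): 3 reachable states
  v0 = rec X. c.0\{a,b} + a.0\{b,c} + c.X | ··a··> v1, ··c··> v0, ··c··> v2
  v1 = 0\{b,c} | deadlocked
  v2 = 0\{a,b} | deadlocked
Partition-refinement fixed point:
  B0 = {u0}
  B1 = {u1, u2, v1, v2}
  B2 = {v0}
u0 ∈ B0, v0 ∈ B2 → different blocks

P ≁ Q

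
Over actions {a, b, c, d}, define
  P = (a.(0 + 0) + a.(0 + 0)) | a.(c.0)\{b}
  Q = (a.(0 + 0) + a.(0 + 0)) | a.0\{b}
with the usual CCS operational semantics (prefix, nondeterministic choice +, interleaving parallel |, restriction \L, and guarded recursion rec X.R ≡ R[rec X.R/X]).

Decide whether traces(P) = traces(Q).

Reachable graph of P (6 states):
  p0 = (a.(0 + 0) + a.(0 + 0)) | a.(c.0)\{b} ⊢ ··a··> p1, ··a··> p2
  p1 = (0 + 0) | a.(c.0)\{b} ⊢ ··a··> p3
  p2 = (a.(0 + 0) + a.(0 + 0)) | (c.0)\{b} ⊢ ··a··> p3, ··c··> p4
  p3 = (0 + 0) | (c.0)\{b} ⊢ ··c··> p5
  p4 = (a.(0 + 0) + a.(0 + 0)) | 0\{b} ⊢ ··a··> p5
  p5 = (0 + 0) | 0\{b} ⊢ ∅
Reachable graph of Q (4 states):
  q0 = (a.(0 + 0) + a.(0 + 0)) | a.0\{b} ⊢ ··a··> q1, ··a··> q2
  q1 = (0 + 0) | a.0\{b} ⊢ ··a··> q3
  q2 = (a.(0 + 0) + a.(0 + 0)) | 0\{b} ⊢ ··a··> q3
  q3 = (0 + 0) | 0\{b} ⊢ ∅
Run σ = ⟨ac⟩ on P: start {p0}
  [1] a ⇒ {p1, p2}
  [2] c ⇒ {p4}
  P completes σ.
Run σ = ⟨ac⟩ on Q: start {q0}
  [1] a ⇒ {q1, q2}
  [2] c ⇒ ∅  — Q cannot continue

trace-distinct — witness ⟨ac⟩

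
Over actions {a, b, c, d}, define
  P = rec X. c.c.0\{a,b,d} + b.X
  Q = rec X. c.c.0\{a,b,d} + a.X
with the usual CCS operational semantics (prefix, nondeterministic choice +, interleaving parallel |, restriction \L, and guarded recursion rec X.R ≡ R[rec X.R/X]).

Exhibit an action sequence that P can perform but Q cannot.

LTS(P): 3 reachable states
  p0 = rec X. c.c.0\{a,b,d} + b.X has moves —b→ p0, —c→ p1
  p1 = c.0\{a,b,d} has moves —c→ p2
  p2 = 0\{a,b,d} has moves ·
LTS(Q): 3 reachable states
  q0 = rec X. c.c.0\{a,b,d} + a.X has moves —a→ q0, —c→ q1
  q1 = c.0\{a,b,d} has moves —c→ q2
  q2 = 0\{a,b,d} has moves ·
Executing b from P (initial set {p0}):
  after b @ step 1: {p0}
  — P admits the full trace.
Executing b from Q (initial set {q0}):
  after b @ step 1: ∅ (Q stuck)

b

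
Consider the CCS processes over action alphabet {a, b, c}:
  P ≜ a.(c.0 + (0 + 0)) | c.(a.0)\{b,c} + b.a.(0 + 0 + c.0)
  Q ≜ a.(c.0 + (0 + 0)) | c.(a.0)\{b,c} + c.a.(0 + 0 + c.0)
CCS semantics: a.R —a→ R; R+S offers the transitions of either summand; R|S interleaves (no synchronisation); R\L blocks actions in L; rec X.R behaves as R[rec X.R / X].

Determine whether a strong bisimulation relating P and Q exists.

P ≁ Q

LTS(P): 12 reachable states
  u0 = a.(c.0 + (0 + 0)) | c.(a.0)\{b,c} + b.a.(0 + 0 + c.0) :: —a→ u1, —b→ u2, —c→ u3
  u1 = (c.0 + (0 + 0)) | c.(a.0)\{b,c} :: —c→ u4, —c→ u5
  u2 = a.(0 + 0 + c.0) :: —a→ u6
  u3 = a.(c.0 + (0 + 0)) | (a.0)\{b,c} :: —a→ u4, —a→ u7
  u4 = (c.0 + (0 + 0)) | (a.0)\{b,c} :: —a→ u8, —c→ u9
  u5 = 0 | c.(a.0)\{b,c} :: —c→ u9
  u6 = 0 + 0 + c.0 :: —c→ u10
  u7 = a.(c.0 + (0 + 0)) | 0\{b,c} :: —a→ u8
  u8 = (c.0 + (0 + 0)) | 0\{b,c} :: —c→ u11
  u9 = 0 | (a.0)\{b,c} :: —a→ u11
  u10 = 0 :: deadlocked
  u11 = 0 | 0\{b,c} :: deadlocked
LTS(Q): 12 reachable states
  v0 = a.(c.0 + (0 + 0)) | c.(a.0)\{b,c} + c.a.(0 + 0 + c.0) :: —a→ v1, —c→ v2, —c→ v3
  v1 = (c.0 + (0 + 0)) | c.(a.0)\{b,c} :: —c→ v4, —c→ v5
  v2 = a.(0 + 0 + c.0) :: —a→ v6
  v3 = a.(c.0 + (0 + 0)) | (a.0)\{b,c} :: —a→ v4, —a→ v7
  v4 = (c.0 + (0 + 0)) | (a.0)\{b,c} :: —a→ v8, —c→ v9
  v5 = 0 | c.(a.0)\{b,c} :: —c→ v9
  v6 = 0 + 0 + c.0 :: —c→ v10
  v7 = a.(c.0 + (0 + 0)) | 0\{b,c} :: —a→ v8
  v8 = (c.0 + (0 + 0)) | 0\{b,c} :: —c→ v11
  v9 = 0 | (a.0)\{b,c} :: —a→ v11
  v10 = 0 :: deadlocked
  v11 = 0 | 0\{b,c} :: deadlocked
Coarsest stable partition (strong bisimilarity classes):
  B0 = {u0}
  B1 = {u2, u7, v2, v7}
  B2 = {u6, u8, v6, v8}
  B3 = {u10, u11, v10, v11}
  B4 = {u1, v1}
  B5 = {u4, v4}
  B6 = {u9, v9}
  B7 = {u5, v5}
  B8 = {u3, v3}
  B9 = {v0}
u0 ∈ B0, v0 ∈ B9 → different blocks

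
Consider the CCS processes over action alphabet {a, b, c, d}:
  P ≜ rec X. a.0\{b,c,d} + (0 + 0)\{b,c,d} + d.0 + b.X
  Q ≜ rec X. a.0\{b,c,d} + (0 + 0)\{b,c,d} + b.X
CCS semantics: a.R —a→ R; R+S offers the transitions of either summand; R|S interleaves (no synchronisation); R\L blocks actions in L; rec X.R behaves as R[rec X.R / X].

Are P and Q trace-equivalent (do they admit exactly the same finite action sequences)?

LTS(P): 3 reachable states
  m0 = rec X. a.0\{b,c,d} + (0 + 0)\{b,c,d} + d.0 + b.X :: —a→ m1, —b→ m0, —d→ m2
  m1 = 0\{b,c,d} :: ·
  m2 = 0 :: ·
LTS(Q): 2 reachable states
  n0 = rec X. a.0\{b,c,d} + (0 + 0)\{b,c,d} + b.X :: —a→ n1, —b→ n0
  n1 = 0\{b,c,d} :: ·
Executing d from P (initial set {m0}):
  after d @ step 1: {m2}
  P completes σ.
Executing d from Q (initial set {n0}):
  after d @ step 1: ∅  — Q cannot continue

trace-distinct — witness ⟨d⟩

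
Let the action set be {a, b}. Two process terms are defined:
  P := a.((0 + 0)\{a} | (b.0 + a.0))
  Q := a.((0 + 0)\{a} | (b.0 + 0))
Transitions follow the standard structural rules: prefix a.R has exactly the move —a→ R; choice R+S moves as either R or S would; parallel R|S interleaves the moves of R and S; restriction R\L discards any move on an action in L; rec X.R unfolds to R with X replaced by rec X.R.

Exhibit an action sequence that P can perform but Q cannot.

aa

P's transition system — 3 states:
  u0 = a.((0 + 0)\{a} | (b.0 + a.0)) | ··a··> u1
  u1 = (0 + 0)\{a} | (b.0 + a.0) | ··a··> u2, ··b··> u2
  u2 = (0 + 0)\{a} | 0 | deadlocked
Q's transition system — 3 states:
  v0 = a.((0 + 0)\{a} | (b.0 + 0)) | ··a··> v1
  v1 = (0 + 0)\{a} | (b.0 + 0) | ··b··> v2
  v2 = (0 + 0)\{a} | 0 | deadlocked
Run σ = ⟨aa⟩ on P: start {u0}
  step 1 (a): {u1}
  step 2 (a): {u2}
  ✓ P
Run σ = ⟨aa⟩ on Q: start {v0}
  step 1 (a): {v1}
  step 2 (a): no successor for Q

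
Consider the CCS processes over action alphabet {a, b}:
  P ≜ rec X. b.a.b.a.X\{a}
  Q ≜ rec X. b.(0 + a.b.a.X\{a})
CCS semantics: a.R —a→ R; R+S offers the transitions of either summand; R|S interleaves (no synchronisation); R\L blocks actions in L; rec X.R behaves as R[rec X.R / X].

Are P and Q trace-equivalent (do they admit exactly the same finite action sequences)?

Reachable graph of P (6 states):
  u0 = rec X. b.a.b.a.X\{a} → —b→ u1
  u1 = a.b.a.(rec X. b.a.b.a.X\{a})\{a} → —a→ u2
  u2 = b.a.(rec X. b.a.b.a.X\{a})\{a} → —b→ u3
  u3 = a.(rec X. b.a.b.a.X\{a})\{a} → —a→ u4
  u4 = (rec X. b.a.b.a.X\{a})\{a} → —b→ u5
  u5 = (a.b.a.(rec X. b.a.b.a.X\{a})\{a})\{a} → (no moves)
Reachable graph of Q (6 states):
  v0 = rec X. b.(0 + a.b.a.X\{a}) → —b→ v1
  v1 = 0 + a.b.a.(rec X. b.(0 + a.b.a.X\{a}))\{a} → —a→ v2
  v2 = b.a.(rec X. b.(0 + a.b.a.X\{a}))\{a} → —b→ v3
  v3 = a.(rec X. b.(0 + a.b.a.X\{a}))\{a} → —a→ v4
  v4 = (rec X. b.(0 + a.b.a.X\{a}))\{a} → —b→ v5
  v5 = (0 + a.b.a.(rec X. b.(0 + a.b.a.X\{a}))\{a})\{a} → (no moves)
Bisimilarity quotient blocks:
  B0 = {u0, v0}
  B1 = {u1, v1}
  B2 = {u2, v2}
  B3 = {u3, v3}
  B4 = {u4, v4}
  B5 = {u5, v5}
u0 ∈ B0, v0 ∈ B0 → same block
Bisimilar ⇒ trace-equivalent.

traces(P) = traces(Q)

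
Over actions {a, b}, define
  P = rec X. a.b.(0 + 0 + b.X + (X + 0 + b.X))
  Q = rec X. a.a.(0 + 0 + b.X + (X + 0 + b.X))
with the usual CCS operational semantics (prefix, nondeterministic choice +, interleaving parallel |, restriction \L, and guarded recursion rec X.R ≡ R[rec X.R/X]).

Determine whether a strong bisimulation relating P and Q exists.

P ≁ Q

LTS(P): 3 reachable states
  s0 = rec X. a.b.(0 + 0 + b.X + (X + 0 + b.X)) | =a=> s1
  s1 = b.(0 + 0 + b.(rec X. a.b.(0 + 0 + b.X + (X + 0 + b.X))) + ((rec X. a.b.(0 + 0 + b.X + (X + 0 + b.X))) + 0 + b.(rec X. a.b.(0 + 0 + b.X + (X + 0 + b.X))))) | =b=> s2
  s2 = 0 + 0 + b.(rec X. a.b.(0 + 0 + b.X + (X + 0 + b.X))) + ((rec X. a.b.(0 + 0 + b.X + (X + 0 + b.X))) + 0 + b.(rec X. a.b.(0 + 0 + b.X + (X + 0 + b.X)))) | =a=> s1, =b=> s0
LTS(Q): 3 reachable states
  t0 = rec X. a.a.(0 + 0 + b.X + (X + 0 + b.X)) | =a=> t1
  t1 = a.(0 + 0 + b.(rec X. a.a.(0 + 0 + b.X + (X + 0 + b.X))) + ((rec X. a.a.(0 + 0 + b.X + (X + 0 + b.X))) + 0 + b.(rec X. a.a.(0 + 0 + b.X + (X + 0 + b.X))))) | =a=> t2
  t2 = 0 + 0 + b.(rec X. a.a.(0 + 0 + b.X + (X + 0 + b.X))) + ((rec X. a.a.(0 + 0 + b.X + (X + 0 + b.X))) + 0 + b.(rec X. a.a.(0 + 0 + b.X + (X + 0 + b.X)))) | =a=> t1, =b=> t0
Coarsest stable partition (strong bisimilarity classes):
  B0 = {s0}
  B1 = {s1}
  B2 = {s2}
  B3 = {t0}
  B4 = {t1}
  B5 = {t2}
s0 ∈ B0, t0 ∈ B3 → different blocks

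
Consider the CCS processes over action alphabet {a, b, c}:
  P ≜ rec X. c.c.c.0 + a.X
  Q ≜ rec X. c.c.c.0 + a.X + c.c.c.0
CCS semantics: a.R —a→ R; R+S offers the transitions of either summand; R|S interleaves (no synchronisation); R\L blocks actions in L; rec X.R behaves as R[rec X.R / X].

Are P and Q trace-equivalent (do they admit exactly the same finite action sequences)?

YES

Reachable graph of P (4 states):
  u0 = rec X. c.c.c.0 + a.X :: —a→ u0, —c→ u1
  u1 = c.c.0 :: —c→ u2
  u2 = c.0 :: —c→ u3
  u3 = 0 :: stopped
Reachable graph of Q (4 states):
  v0 = rec X. c.c.c.0 + a.X + c.c.c.0 :: —a→ v0, —c→ v1
  v1 = c.c.0 :: —c→ v2
  v2 = c.0 :: —c→ v3
  v3 = 0 :: stopped
Bisimilarity quotient blocks:
  B0 = {u0, v0}
  B1 = {u1, v1}
  B2 = {u2, v2}
  B3 = {u3, v3}
u0 ∈ B0, v0 ∈ B0 → same block
Bisimilar ⇒ trace-equivalent.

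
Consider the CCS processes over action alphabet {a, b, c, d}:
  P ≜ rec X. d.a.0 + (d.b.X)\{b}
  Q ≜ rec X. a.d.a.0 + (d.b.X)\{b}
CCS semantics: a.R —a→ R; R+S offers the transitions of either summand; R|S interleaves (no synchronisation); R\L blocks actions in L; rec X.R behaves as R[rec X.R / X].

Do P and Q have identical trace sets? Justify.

Reachable graph of P (4 states):
  s0 = rec X. d.a.0 + (d.b.X)\{b} has moves —d→ s1, —d→ s2
  s1 = (b.(rec X. d.a.0 + (d.b.X)\{b}))\{b} has moves deadlocked
  s2 = a.0 has moves —a→ s3
  s3 = 0 has moves deadlocked
Reachable graph of Q (5 states):
  t0 = rec X. a.d.a.0 + (d.b.X)\{b} has moves —a→ t1, —d→ t2
  t1 = d.a.0 has moves —d→ t3
  t2 = (b.(rec X. a.d.a.0 + (d.b.X)\{b}))\{b} has moves deadlocked
  t3 = a.0 has moves —a→ t4
  t4 = 0 has moves deadlocked
Run σ = ⟨da⟩ on P: start {s0}
  step 1 (d): {s1, s2}
  step 2 (a): {s3}
  P completes σ.
Run σ = ⟨da⟩ on Q: start {t0}
  step 1 (d): {t2}
  step 2 (a): ∅  — Q cannot continue

traces(P) ≠ traces(Q) — witness ⟨da⟩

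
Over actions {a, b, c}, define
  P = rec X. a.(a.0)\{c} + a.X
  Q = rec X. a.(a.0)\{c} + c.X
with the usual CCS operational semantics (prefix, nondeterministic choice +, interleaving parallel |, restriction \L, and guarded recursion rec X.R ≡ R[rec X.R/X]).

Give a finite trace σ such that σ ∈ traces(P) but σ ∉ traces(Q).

Reachable graph of P (3 states):
  p0 = rec X. a.(a.0)\{c} + a.X | —a→ p0, —a→ p1
  p1 = (a.0)\{c} | —a→ p2
  p2 = 0\{c} | ∅
Reachable graph of Q (3 states):
  q0 = rec X. a.(a.0)\{c} + c.X | —a→ q1, —c→ q0
  q1 = (a.0)\{c} | —a→ q2
  q2 = 0\{c} | ∅
Executing aaa from P (initial set {p0}):
  [1] a ⇒ {p0, p1}
  [2] a ⇒ {p0, p1, p2}
  [3] a ⇒ {p0, p1, p2}
  — P admits the full trace.
Executing aaa from Q (initial set {q0}):
  [1] a ⇒ {q1}
  [2] a ⇒ {q2}
  [3] a ⇒ ∅ (Q stuck)

aaa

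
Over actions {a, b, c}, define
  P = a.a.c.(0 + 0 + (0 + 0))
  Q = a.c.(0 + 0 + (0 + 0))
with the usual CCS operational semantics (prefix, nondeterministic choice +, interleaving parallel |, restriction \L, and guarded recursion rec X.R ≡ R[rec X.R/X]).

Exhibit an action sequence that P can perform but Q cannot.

P's transition system — 4 states:
  p0 = a.a.c.(0 + 0 + (0 + 0)) ⊢ -a-> p1
  p1 = a.c.(0 + 0 + (0 + 0)) ⊢ -a-> p2
  p2 = c.(0 + 0 + (0 + 0)) ⊢ -c-> p3
  p3 = 0 + 0 + (0 + 0) ⊢ (no moves)
Q's transition system — 3 states:
  q0 = a.c.(0 + 0 + (0 + 0)) ⊢ -a-> q1
  q1 = c.(0 + 0 + (0 + 0)) ⊢ -c-> q2
  q2 = 0 + 0 + (0 + 0) ⊢ (no moves)
Run σ = ⟨aa⟩ on P: start {p0}
  after a @ step 1: {p1}
  after a @ step 2: {p2}
  P completes σ.
Run σ = ⟨aa⟩ on Q: start {q0}
  after a @ step 1: {q1}
  after a @ step 2: ∅  — Q cannot continue

aa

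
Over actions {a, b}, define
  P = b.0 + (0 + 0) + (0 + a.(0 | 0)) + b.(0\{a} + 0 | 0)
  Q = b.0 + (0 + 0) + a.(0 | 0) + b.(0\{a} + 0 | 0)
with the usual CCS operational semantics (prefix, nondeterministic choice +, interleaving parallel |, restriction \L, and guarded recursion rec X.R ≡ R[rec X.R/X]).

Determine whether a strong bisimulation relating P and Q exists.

Reachable graph of P (4 states):
  s0 = b.0 + (0 + 0) + (0 + a.(0 | 0)) + b.(0\{a} + 0 | 0) | --a--▸ s1, --b--▸ s2, --b--▸ s3
  s1 = 0 | 0 | stopped
  s2 = 0 | stopped
  s3 = 0\{a} + 0 | 0 | stopped
Reachable graph of Q (4 states):
  t0 = b.0 + (0 + 0) + a.(0 | 0) + b.(0\{a} + 0 | 0) | --a--▸ t1, --b--▸ t2, --b--▸ t3
  t1 = 0 | 0 | stopped
  t2 = 0 | stopped
  t3 = 0\{a} + 0 | 0 | stopped
Partition-refinement fixed point:
  B0 = {s0, t0}
  B1 = {s1, s2, s3, t1, t2, t3}
s0 ∈ B0, t0 ∈ B0 → same block

P ~ Q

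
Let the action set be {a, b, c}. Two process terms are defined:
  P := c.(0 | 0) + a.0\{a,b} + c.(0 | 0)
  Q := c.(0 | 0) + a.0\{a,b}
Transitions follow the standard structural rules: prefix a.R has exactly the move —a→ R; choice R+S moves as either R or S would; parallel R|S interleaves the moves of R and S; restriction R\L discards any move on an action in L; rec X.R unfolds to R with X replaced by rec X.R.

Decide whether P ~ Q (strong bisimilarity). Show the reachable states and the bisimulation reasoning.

YES

LTS(P): 3 reachable states
  m0 = c.(0 | 0) + a.0\{a,b} + c.(0 | 0) has moves =a=> m1, =c=> m2
  m1 = 0\{a,b} has moves deadlocked
  m2 = 0 | 0 has moves deadlocked
LTS(Q): 3 reachable states
  n0 = c.(0 | 0) + a.0\{a,b} has moves =a=> n1, =c=> n2
  n1 = 0\{a,b} has moves deadlocked
  n2 = 0 | 0 has moves deadlocked
Partition-refinement fixed point:
  B0 = {m0, n0}
  B1 = {m1, m2, n1, n2}
m0 ∈ B0, n0 ∈ B0 → same block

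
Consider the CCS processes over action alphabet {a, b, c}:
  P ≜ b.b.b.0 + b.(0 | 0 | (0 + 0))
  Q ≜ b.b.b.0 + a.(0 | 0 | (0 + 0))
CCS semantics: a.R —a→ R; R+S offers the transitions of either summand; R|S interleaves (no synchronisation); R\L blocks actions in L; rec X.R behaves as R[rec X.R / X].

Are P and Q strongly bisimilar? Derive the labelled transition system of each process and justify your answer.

P ≁ Q

LTS(P): 5 reachable states
  p0 = b.b.b.0 + b.(0 | 0 | (0 + 0)) ⊢ -b-> p1, -b-> p2
  p1 = 0 | 0 | (0 + 0) ⊢ deadlocked
  p2 = b.b.0 ⊢ -b-> p3
  p3 = b.0 ⊢ -b-> p4
  p4 = 0 ⊢ deadlocked
LTS(Q): 5 reachable states
  q0 = b.b.b.0 + a.(0 | 0 | (0 + 0)) ⊢ -a-> q1, -b-> q2
  q1 = 0 | 0 | (0 + 0) ⊢ deadlocked
  q2 = b.b.0 ⊢ -b-> q3
  q3 = b.0 ⊢ -b-> q4
  q4 = 0 ⊢ deadlocked
Bisimilarity quotient blocks:
  B0 = {p0}
  B1 = {p2, q2}
  B2 = {p3, q3}
  B3 = {p1, p4, q1, q4}
  B4 = {q0}
p0 ∈ B0, q0 ∈ B4 → different blocks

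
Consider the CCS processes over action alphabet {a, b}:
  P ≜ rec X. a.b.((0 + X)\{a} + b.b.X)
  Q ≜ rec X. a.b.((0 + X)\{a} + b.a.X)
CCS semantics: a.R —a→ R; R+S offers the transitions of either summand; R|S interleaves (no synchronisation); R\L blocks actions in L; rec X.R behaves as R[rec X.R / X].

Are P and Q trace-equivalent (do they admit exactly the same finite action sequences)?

trace-distinct — witness ⟨abbb⟩

Reachable graph of P (4 states):
  p0 = rec X. a.b.((0 + X)\{a} + b.b.X) | ··a··> p1
  p1 = b.((0 + (rec X. a.b.((0 + X)\{a} + b.b.X)))\{a} + b.b.(rec X. a.b.((0 + X)\{a} + b.b.X))) | ··b··> p2
  p2 = (0 + (rec X. a.b.((0 + X)\{a} + b.b.X)))\{a} + b.b.(rec X. a.b.((0 + X)\{a} + b.b.X)) | ··b··> p3
  p3 = b.(rec X. a.b.((0 + X)\{a} + b.b.X)) | ··b··> p0
Reachable graph of Q (4 states):
  q0 = rec X. a.b.((0 + X)\{a} + b.a.X) | ··a··> q1
  q1 = b.((0 + (rec X. a.b.((0 + X)\{a} + b.a.X)))\{a} + b.a.(rec X. a.b.((0 + X)\{a} + b.a.X))) | ··b··> q2
  q2 = (0 + (rec X. a.b.((0 + X)\{a} + b.a.X)))\{a} + b.a.(rec X. a.b.((0 + X)\{a} + b.a.X)) | ··b··> q3
  q3 = a.(rec X. a.b.((0 + X)\{a} + b.a.X)) | ··a··> q0
Run σ = ⟨abbb⟩ on P: start {p0}
  after a @ step 1: {p1}
  after b @ step 2: {p2}
  after b @ step 3: {p3}
  after b @ step 4: {p0}
  P completes σ.
Run σ = ⟨abbb⟩ on Q: start {q0}
  after a @ step 1: {q1}
  after b @ step 2: {q2}
  after b @ step 3: {q3}
  after b @ step 4: ∅ (Q stuck)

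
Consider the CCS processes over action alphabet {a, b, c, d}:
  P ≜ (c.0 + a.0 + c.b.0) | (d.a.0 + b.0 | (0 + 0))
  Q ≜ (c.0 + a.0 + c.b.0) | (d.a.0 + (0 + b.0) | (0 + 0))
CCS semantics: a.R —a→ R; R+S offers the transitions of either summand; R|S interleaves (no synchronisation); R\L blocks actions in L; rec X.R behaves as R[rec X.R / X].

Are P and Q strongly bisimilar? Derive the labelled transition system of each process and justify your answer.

Reachable graph of P (12 states):
  m0 = (c.0 + a.0 + c.b.0) | (d.a.0 + b.0 | (0 + 0)) has moves -a-> m1, -b-> m2, -c-> m1, -c-> m3, -d-> m4
  m1 = 0 | (d.a.0 + b.0 | (0 + 0)) has moves -b-> m5, -d-> m6
  m2 = (c.0 + a.0 + c.b.0) | (0 | (0 + 0)) has moves -a-> m5, -c-> m5, -c-> m7
  m3 = b.0 | (d.a.0 + b.0 | (0 + 0)) has moves -b-> m1, -b-> m7, -d-> m8
  m4 = (c.0 + a.0 + c.b.0) | a.0 has moves -a-> m6, -a-> m9, -c-> m6, -c-> m8
  m5 = 0 | (0 | (0 + 0)) has moves ·
  m6 = 0 | a.0 has moves -a-> m10
  m7 = b.0 | (0 | (0 + 0)) has moves -b-> m5
  m8 = b.0 | a.0 has moves -a-> m11, -b-> m6
  m9 = (c.0 + a.0 + c.b.0) | 0 has moves -a-> m10, -c-> m10, -c-> m11
  m10 = 0 | 0 has moves ·
  m11 = b.0 | 0 has moves -b-> m10
Reachable graph of Q (12 states):
  n0 = (c.0 + a.0 + c.b.0) | (d.a.0 + (0 + b.0) | (0 + 0)) has moves -a-> n1, -b-> n2, -c-> n1, -c-> n3, -d-> n4
  n1 = 0 | (d.a.0 + (0 + b.0) | (0 + 0)) has moves -b-> n5, -d-> n6
  n2 = (c.0 + a.0 + c.b.0) | (0 | (0 + 0)) has moves -a-> n5, -c-> n5, -c-> n7
  n3 = b.0 | (d.a.0 + (0 + b.0) | (0 + 0)) has moves -b-> n1, -b-> n7, -d-> n8
  n4 = (c.0 + a.0 + c.b.0) | a.0 has moves -a-> n6, -a-> n9, -c-> n6, -c-> n8
  n5 = 0 | (0 | (0 + 0)) has moves ·
  n6 = 0 | a.0 has moves -a-> n10
  n7 = b.0 | (0 | (0 + 0)) has moves -b-> n5
  n8 = b.0 | a.0 has moves -a-> n11, -b-> n6
  n9 = (c.0 + a.0 + c.b.0) | 0 has moves -a-> n10, -c-> n10, -c-> n11
  n10 = 0 | 0 has moves ·
  n11 = b.0 | 0 has moves -b-> n10
Bisimilarity quotient blocks:
  B0 = {m0, n0}
  B1 = {m4, n4}
  B2 = {m8, n8}
  B3 = {m6, n6}
  B4 = {m10, m5, n10, n5}
  B5 = {m11, m7, n11, n7}
  B6 = {m2, m9, n2, n9}
  B7 = {m1, n1}
  B8 = {m3, n3}
m0 ∈ B0, n0 ∈ B0 → same block

P ~ Q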